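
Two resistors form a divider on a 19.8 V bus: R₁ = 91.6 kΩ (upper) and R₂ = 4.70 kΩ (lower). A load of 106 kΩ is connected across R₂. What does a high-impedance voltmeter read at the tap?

V_out ≈ 0.927 V

The load sits in parallel with R₂: R₂‖R_L = (4.70 × 106) / (4.70 + 106) = 4.500 kΩ.
V_out = 19.8 × 4.500 / (91.6 + 4.500) = 19.8 × 4.500/96.10 = 0.927 V.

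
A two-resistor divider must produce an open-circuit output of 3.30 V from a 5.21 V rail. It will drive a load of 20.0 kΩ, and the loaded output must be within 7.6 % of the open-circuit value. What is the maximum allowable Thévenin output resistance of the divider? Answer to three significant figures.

R_th ≤ 1.65 kΩ

Loading drop = R_th/(R_th + R_L) ≤ 0.0760, so R_th ≤ R_L · ε/(1−ε) = 20.0 kΩ × 0.0760/0.9240 = 1.65 kΩ.
(Any R1, R2 with R2/(R1+R2) = 0.633 and R1‖R2 ≤ 1.65 kΩ will meet the spec.)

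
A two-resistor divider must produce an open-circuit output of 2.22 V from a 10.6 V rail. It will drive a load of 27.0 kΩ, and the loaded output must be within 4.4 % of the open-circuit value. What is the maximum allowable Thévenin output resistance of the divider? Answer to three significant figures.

Loading drop = R_th/(R_th + R_L) ≤ 0.0440, so R_th ≤ R_L · ε/(1−ε) = 27.0 kΩ × 0.0440/0.9560 = 1.24 kΩ.

R_th ≤ 1.24 kΩ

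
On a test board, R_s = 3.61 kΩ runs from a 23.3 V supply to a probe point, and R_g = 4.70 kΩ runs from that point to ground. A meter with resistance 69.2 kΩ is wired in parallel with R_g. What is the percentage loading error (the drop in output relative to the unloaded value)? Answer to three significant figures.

2.87 %

The divider's output (Thévenin) resistance is R_s‖R_g = 2.042 kΩ.
Fractional drop under load = R_th/(R_th + R_L) = 2.042 / (2.042 + 69.2) = 0.02866.
So the output falls by 2.87 %.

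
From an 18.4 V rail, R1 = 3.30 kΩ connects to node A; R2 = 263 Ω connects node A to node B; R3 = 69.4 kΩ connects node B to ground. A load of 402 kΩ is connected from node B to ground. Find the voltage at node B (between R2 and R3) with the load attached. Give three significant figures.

At node B, R3 is in parallel with the load: R3‖R_L = 59180 Ω.
Below node A the resistance is R2 + (R3‖R_L) = 59450 Ω, so V_A = 18.4 × 59450/62750 = 17.43 V.
Then V_B = V_A × (R3‖R_L)/(R2 + R3‖R_L) = 17.43 × 59180/59450 = 17.4 V.

V ≈ 17.4 V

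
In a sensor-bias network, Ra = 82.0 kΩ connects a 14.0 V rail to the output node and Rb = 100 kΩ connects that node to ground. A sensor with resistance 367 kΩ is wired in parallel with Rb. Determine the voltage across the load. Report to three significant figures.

V_out ≈ 6.85 V

The load sits in parallel with Rb: Rb‖R_L = (100 × 367) / (100 + 367) = 78.59 kΩ.
V_out = 14.0 × 78.59 / (82.0 + 78.59) = 14.0 × 78.59/160.6 = 6.85 V.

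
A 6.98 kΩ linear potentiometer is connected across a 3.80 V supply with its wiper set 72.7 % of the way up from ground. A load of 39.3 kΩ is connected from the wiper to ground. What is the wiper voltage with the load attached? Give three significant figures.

The wiper splits the pot into (1−α)R = 1.906 kΩ above and αR = 5.074 kΩ below.
Lower section ‖ load = 4.494 kΩ.
V_wiper = 3.80 × 4.494/(1.906 + 4.494) = 2.67 V.

V ≈ 2.67 V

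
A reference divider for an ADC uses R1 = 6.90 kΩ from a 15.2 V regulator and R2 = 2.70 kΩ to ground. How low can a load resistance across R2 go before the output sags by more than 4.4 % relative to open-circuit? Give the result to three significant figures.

Output resistance R_th = R1‖R2 = (6.90 × 2.70)/9.600 = 1.941 kΩ.
The fractional drop is R_th/(R_th + R_L); requiring this ≤ 0.0440 gives R_L ≥ R_th(1/0.0440 − 1) = 1.941 × 21.73 = 42.2 kΩ.

R_L(min) ≈ 42.2 kΩ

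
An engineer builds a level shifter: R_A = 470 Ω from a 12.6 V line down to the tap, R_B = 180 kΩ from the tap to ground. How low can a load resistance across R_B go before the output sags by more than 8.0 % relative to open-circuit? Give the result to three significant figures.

Output resistance R_th = R_A‖R_B = (470 × 180000)/180500 = 468.8 Ω.
The fractional drop is R_th/(R_th + R_L); requiring this ≤ 0.0800 gives R_L ≥ R_th(1/0.0800 − 1) = 468.8 × 11.50 = 5.39 kΩ.

R_L(min) ≈ 5.39 kΩ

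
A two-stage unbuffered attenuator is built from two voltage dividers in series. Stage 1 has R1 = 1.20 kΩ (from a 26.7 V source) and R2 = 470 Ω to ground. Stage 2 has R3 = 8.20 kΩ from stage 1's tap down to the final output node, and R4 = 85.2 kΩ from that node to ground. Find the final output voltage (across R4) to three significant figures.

Stage 2 presents R3+R4 = 93400 Ω as a load on stage 1's tap.
Stage 1's lower leg becomes R2‖(R3+R4) = 467.6 Ω, so V_mid = 26.7 × 467.6/1668 = 7.487 V.
Stage 2 is itself unloaded: V_out = V_mid × R4/(R3+R4) = 7.487 × 85200/93400 = 6.83 V.

V_out ≈ 6.83 V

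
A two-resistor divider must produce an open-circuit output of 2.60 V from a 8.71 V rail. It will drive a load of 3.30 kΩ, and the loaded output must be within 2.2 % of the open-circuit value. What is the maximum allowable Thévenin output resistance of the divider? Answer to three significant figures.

Loading drop = R_th/(R_th + R_L) ≤ 0.0220, so R_th ≤ R_L · ε/(1−ε) = 3.30 kΩ × 0.0220/0.9780 = 74.2 Ω.
(Any R1, R2 with R2/(R1+R2) = 0.299 and R1‖R2 ≤ 74.2 Ω will meet the spec.)

R_th ≤ 74.2 Ω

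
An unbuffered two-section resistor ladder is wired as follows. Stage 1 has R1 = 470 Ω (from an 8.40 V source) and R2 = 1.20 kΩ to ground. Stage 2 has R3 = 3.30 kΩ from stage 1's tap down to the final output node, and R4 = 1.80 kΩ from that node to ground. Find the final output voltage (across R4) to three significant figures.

V_out ≈ 2.00 V

Stage 2 presents R3+R4 = 5100 Ω as a load on stage 1's tap.
Stage 1's lower leg becomes R2‖(R3+R4) = 971.4 Ω, so V_mid = 8.40 × 971.4/1441 = 5.661 V.
Stage 2 is itself unloaded: V_out = V_mid × R4/(R3+R4) = 5.661 × 1800/5100 = 2.00 V.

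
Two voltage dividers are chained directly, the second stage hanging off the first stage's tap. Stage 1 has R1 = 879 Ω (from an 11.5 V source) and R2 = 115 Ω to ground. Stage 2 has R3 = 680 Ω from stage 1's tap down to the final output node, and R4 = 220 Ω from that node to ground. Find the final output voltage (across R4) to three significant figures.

Stage 2 presents R3+R4 = 900.0 Ω as a load on stage 1's tap.
Stage 1's lower leg becomes R2‖(R3+R4) = 102.0 Ω, so V_mid = 11.5 × 102.0/981.0 = 1.195 V.
Stage 2 is itself unloaded: V_out = V_mid × R4/(R3+R4) = 1.195 × 220/900.0 = 0.292 V.

V_out ≈ 0.292 V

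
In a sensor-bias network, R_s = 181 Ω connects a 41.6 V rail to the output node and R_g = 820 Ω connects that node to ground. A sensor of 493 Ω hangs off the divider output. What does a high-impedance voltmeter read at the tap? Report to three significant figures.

The load sits in parallel with R_g: R_g‖R_L = (820 × 493) / (820 + 493) = 307.9 Ω.
V_out = 41.6 × 307.9 / (181 + 307.9) = 41.6 × 307.9/488.9 = 26.2 V.

V_out ≈ 26.2 V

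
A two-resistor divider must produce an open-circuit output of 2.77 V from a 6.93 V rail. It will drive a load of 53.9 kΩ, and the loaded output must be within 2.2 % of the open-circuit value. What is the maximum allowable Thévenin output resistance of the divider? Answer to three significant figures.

Loading drop = R_th/(R_th + R_L) ≤ 0.0220, so R_th ≤ R_L · ε/(1−ε) = 53.9 kΩ × 0.0220/0.9780 = 1.21 kΩ.

R_th ≤ 1.21 kΩ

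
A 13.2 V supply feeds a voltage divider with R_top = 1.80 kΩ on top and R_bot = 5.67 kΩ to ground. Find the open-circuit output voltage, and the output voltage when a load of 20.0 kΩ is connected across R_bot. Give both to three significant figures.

Unloaded: 10.0 V; loaded: 9.38 V

Open-circuit: V = 13.2 × 5.67/(1.80 + 5.67) = 10.0 V.
With the load, R_bot becomes R_bot‖R_L = 4.418 kΩ, so V = 13.2 × 4.418/6.218 = 9.38 V.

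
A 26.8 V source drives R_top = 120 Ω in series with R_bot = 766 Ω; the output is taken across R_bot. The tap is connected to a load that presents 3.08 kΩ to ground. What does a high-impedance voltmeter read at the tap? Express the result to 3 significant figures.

The load sits in parallel with R_bot: R_bot‖R_L = (766 × 3080) / (766 + 3080) = 613.4 Ω.
V_out = 26.8 × 613.4 / (120 + 613.4) = 26.8 × 613.4/733.4 = 22.4 V.

V_out ≈ 22.4 V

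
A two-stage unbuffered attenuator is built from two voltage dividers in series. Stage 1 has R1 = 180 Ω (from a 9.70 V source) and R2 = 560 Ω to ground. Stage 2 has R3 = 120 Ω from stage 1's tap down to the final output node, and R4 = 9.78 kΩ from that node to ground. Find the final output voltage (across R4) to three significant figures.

Stage 2 presents R3+R4 = 9900 Ω as a load on stage 1's tap.
Stage 1's lower leg becomes R2‖(R3+R4) = 530.0 Ω, so V_mid = 9.70 × 530.0/710.0 = 7.241 V.
Stage 2 is itself unloaded: V_out = V_mid × R4/(R3+R4) = 7.241 × 9780/9900 = 7.15 V.

V_out ≈ 7.15 V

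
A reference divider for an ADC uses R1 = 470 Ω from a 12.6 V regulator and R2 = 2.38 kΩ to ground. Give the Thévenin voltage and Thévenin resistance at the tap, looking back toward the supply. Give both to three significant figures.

V_th is the open-circuit tap voltage: 12.6 × 2380/(470 + 2380) = 10.5 V.
With the supply zeroed, R1 and R2 appear in parallel from the tap: R_th = R1‖R2 = (470 × 2380)/2850 = 392 Ω.

V_th = 10.5 V, R_th = 392 Ω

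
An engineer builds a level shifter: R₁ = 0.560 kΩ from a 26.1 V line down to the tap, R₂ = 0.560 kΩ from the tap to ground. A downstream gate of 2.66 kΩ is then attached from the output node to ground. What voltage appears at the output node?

The load sits in parallel with R₂: R₂‖R_L = (560 × 2660) / (560 + 2660) = 462.6 Ω.
V_out = 26.1 × 462.6 / (560 + 462.6) = 26.1 × 462.6/1023 = 11.8 V.

V_out ≈ 11.8 V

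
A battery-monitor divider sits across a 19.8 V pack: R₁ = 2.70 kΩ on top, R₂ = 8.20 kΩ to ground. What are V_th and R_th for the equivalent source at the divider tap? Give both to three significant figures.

V_th = 14.9 V, R_th = 2.03 kΩ

V_th is the open-circuit tap voltage: 19.8 × 8.20/(2.70 + 8.20) = 14.9 V.
With the supply zeroed, R₁ and R₂ appear in parallel from the tap: R_th = R₁‖R₂ = (2.70 × 8.20)/10.90 = 2.03 kΩ.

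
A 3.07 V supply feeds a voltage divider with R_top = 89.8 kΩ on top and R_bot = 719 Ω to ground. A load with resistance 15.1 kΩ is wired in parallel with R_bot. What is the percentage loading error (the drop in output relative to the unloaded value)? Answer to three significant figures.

4.51 %

The divider's output (Thévenin) resistance is R_top‖R_bot = 713.3 Ω.
Fractional drop under load = R_th/(R_th + R_L) = 713.3 / (713.3 + 15100) = 0.04511.
So the output falls by 4.51 %.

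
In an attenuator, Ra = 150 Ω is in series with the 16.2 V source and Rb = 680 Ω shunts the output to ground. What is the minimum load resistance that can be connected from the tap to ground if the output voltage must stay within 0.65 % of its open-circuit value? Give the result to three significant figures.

Output resistance R_th = Ra‖Rb = (150 × 680)/830.0 = 122.9 Ω.
The fractional drop is R_th/(R_th + R_L); requiring this ≤ 0.00650 gives R_L ≥ R_th(1/0.00650 − 1) = 122.9 × 152.8 = 18.8 kΩ.

R_L(min) ≈ 18.8 kΩ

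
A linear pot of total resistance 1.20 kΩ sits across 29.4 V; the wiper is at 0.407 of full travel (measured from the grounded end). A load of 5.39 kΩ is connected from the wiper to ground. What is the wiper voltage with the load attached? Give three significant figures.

The wiper splits the pot into (1−α)R = 711.6 Ω above and αR = 488.4 Ω below.
Lower section ‖ load = 447.8 Ω.
V_wiper = 29.4 × 447.8/(711.6 + 447.8) = 11.4 V.

V ≈ 11.4 V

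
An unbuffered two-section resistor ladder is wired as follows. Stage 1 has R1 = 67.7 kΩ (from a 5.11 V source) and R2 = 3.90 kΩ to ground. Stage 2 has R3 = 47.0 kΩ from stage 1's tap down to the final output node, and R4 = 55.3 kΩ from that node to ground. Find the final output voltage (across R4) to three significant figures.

V_out ≈ 0.145 V

Stage 2 presents R3+R4 = 102.3 kΩ as a load on stage 1's tap.
Stage 1's lower leg becomes R2‖(R3+R4) = 3.757 kΩ, so V_mid = 5.11 × 3.757/71.46 = 0.2687 V.
Stage 2 is itself unloaded: V_out = V_mid × R4/(R3+R4) = 0.2687 × 55.3/102.3 = 0.145 V.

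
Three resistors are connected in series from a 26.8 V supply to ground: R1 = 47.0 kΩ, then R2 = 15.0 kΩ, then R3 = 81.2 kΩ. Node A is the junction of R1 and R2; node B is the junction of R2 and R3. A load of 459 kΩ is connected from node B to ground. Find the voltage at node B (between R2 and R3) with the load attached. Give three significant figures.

V ≈ 14.1 V

At node B, R3 is in parallel with the load: R3‖R_L = 68.99 kΩ.
Below node A the resistance is R2 + (R3‖R_L) = 83.99 kΩ, so V_A = 26.8 × 83.99/131.0 = 17.18 V.
Then V_B = V_A × (R3‖R_L)/(R2 + R3‖R_L) = 17.18 × 68.99/83.99 = 14.1 V.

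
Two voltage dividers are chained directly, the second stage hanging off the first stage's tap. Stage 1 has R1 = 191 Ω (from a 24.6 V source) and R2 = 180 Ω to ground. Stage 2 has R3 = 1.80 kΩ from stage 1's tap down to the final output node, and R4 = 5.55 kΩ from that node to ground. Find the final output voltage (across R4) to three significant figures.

V_out ≈ 8.90 V

Stage 2 presents R3+R4 = 7350 Ω as a load on stage 1's tap.
Stage 1's lower leg becomes R2‖(R3+R4) = 175.7 Ω, so V_mid = 24.6 × 175.7/366.7 = 11.79 V.
Stage 2 is itself unloaded: V_out = V_mid × R4/(R3+R4) = 11.79 × 5550/7350 = 8.90 V.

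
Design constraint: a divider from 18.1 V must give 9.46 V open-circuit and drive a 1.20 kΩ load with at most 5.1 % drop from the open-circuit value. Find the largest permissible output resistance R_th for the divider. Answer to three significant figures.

Loading drop = R_th/(R_th + R_L) ≤ 0.0510, so R_th ≤ R_L · ε/(1−ε) = 1.20 kΩ × 0.0510/0.9490 = 64.5 Ω.

R_th ≤ 64.5 Ω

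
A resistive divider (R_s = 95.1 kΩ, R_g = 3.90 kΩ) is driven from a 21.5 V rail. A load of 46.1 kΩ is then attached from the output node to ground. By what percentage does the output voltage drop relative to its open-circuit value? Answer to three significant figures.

The divider's output (Thévenin) resistance is R_s‖R_g = 3.746 kΩ.
Fractional drop under load = R_th/(R_th + R_L) = 3.746 / (3.746 + 46.1) = 0.07516.
So the output falls by 7.52 %.

7.52 %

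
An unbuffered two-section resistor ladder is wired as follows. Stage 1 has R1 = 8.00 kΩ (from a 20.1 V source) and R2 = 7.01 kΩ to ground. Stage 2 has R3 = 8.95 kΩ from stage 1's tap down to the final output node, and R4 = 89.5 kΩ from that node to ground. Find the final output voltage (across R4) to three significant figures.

Stage 2 presents R3+R4 = 98.45 kΩ as a load on stage 1's tap.
Stage 1's lower leg becomes R2‖(R3+R4) = 6.544 kΩ, so V_mid = 20.1 × 6.544/14.54 = 9.044 V.
Stage 2 is itself unloaded: V_out = V_mid × R4/(R3+R4) = 9.044 × 89.5/98.45 = 8.22 V.

V_out ≈ 8.22 V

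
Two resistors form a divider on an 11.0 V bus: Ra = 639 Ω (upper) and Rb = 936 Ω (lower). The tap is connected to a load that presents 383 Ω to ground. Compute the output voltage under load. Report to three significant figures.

The load sits in parallel with Rb: Rb‖R_L = (936 × 383) / (936 + 383) = 271.8 Ω.
V_out = 11.0 × 271.8 / (639 + 271.8) = 11.0 × 271.8/910.8 = 3.28 V.

V_out ≈ 3.28 V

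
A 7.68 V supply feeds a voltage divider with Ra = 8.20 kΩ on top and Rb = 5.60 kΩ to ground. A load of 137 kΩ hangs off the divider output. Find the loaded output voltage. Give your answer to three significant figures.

The load sits in parallel with Rb: Rb‖R_L = (5.60 × 137) / (5.60 + 137) = 5.380 kΩ.
V_out = 7.68 × 5.380 / (8.20 + 5.380) = 7.68 × 5.380/13.58 = 3.04 V.
(Unloaded it would have been 3.12 V.)

V_out ≈ 3.04 V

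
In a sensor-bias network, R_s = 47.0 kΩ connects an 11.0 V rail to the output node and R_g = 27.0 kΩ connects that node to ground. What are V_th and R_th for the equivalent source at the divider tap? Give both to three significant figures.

V_th = 4.01 V, R_th = 17.1 kΩ

V_th is the open-circuit tap voltage: 11.0 × 27.0/(47.0 + 27.0) = 4.01 V.
With the supply zeroed, R_s and R_g appear in parallel from the tap: R_th = R_s‖R_g = (47.0 × 27.0)/74.00 = 17.1 kΩ.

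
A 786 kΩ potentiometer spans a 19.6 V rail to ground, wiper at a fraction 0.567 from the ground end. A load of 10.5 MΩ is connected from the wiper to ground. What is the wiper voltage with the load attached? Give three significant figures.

The wiper splits the pot into (1−α)R = 340.3 kΩ above and αR = 445.7 kΩ below.
Lower section ‖ load = 427.5 kΩ.
V_wiper = 19.6 × 427.5/(340.3 + 427.5) = 10.9 V.

V ≈ 10.9 V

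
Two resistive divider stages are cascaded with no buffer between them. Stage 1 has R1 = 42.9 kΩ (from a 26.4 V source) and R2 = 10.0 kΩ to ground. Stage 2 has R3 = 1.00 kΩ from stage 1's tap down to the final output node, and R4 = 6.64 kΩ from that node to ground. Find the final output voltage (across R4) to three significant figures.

Stage 2 presents R3+R4 = 7.640 kΩ as a load on stage 1's tap.
Stage 1's lower leg becomes R2‖(R3+R4) = 4.331 kΩ, so V_mid = 26.4 × 4.331/47.23 = 2.421 V.
Stage 2 is itself unloaded: V_out = V_mid × R4/(R3+R4) = 2.421 × 6.64/7.640 = 2.10 V.

V_out ≈ 2.10 V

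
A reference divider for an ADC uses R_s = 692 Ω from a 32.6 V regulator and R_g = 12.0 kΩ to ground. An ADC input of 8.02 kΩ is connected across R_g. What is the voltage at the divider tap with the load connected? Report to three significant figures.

V_out ≈ 28.5 V

The load sits in parallel with R_g: R_g‖R_L = (12000 × 8020) / (12000 + 8020) = 4807 Ω.
V_out = 32.6 × 4807 / (692 + 4807) = 32.6 × 4807/5499 = 28.5 V.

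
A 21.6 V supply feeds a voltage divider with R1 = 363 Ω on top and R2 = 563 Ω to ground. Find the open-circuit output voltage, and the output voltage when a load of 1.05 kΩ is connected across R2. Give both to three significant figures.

Unloaded: 13.1 V; loaded: 10.9 V

Open-circuit: V = 21.6 × 563/(363 + 563) = 13.1 V.
With the load, R2 becomes R2‖R_L = 366.5 Ω, so V = 21.6 × 366.5/729.5 = 10.9 V.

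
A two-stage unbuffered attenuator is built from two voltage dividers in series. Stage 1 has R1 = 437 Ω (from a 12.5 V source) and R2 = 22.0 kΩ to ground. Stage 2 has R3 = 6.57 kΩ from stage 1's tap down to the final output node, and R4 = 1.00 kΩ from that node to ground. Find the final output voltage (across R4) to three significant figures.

V_out ≈ 1.53 V

Stage 2 presents R3+R4 = 7570 Ω as a load on stage 1's tap.
Stage 1's lower leg becomes R2‖(R3+R4) = 5632 Ω, so V_mid = 12.5 × 5632/6069 = 11.60 V.
Stage 2 is itself unloaded: V_out = V_mid × R4/(R3+R4) = 11.60 × 1000/7570 = 1.53 V.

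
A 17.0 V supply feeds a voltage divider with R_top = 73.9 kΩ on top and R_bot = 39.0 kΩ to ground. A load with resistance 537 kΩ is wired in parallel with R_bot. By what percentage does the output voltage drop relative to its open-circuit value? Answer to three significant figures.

The divider's output (Thévenin) resistance is R_top‖R_bot = 25.53 kΩ.
Fractional drop under load = R_th/(R_th + R_L) = 25.53 / (25.53 + 537) = 0.04538.
So the output falls by 4.54 %.

4.54 %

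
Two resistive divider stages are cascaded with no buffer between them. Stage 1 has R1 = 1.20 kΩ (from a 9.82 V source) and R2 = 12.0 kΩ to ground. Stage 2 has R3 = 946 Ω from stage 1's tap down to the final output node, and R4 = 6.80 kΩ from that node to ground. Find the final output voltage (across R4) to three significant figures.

Stage 2 presents R3+R4 = 7746 Ω as a load on stage 1's tap.
Stage 1's lower leg becomes R2‖(R3+R4) = 4707 Ω, so V_mid = 9.82 × 4707/5907 = 7.825 V.
Stage 2 is itself unloaded: V_out = V_mid × R4/(R3+R4) = 7.825 × 6800/7746 = 6.87 V.

V_out ≈ 6.87 V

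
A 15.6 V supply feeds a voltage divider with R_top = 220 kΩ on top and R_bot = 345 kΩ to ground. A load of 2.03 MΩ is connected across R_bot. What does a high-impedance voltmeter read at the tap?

The load sits in parallel with R_bot: R_bot‖R_L = (345 × 2030) / (345 + 2030) = 294.9 kΩ.
V_out = 15.6 × 294.9 / (220 + 294.9) = 15.6 × 294.9/514.9 = 8.93 V.

V_out ≈ 8.93 V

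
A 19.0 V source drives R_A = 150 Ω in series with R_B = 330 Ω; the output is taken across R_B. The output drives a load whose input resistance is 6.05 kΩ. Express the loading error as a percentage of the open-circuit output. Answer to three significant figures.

The divider's output (Thévenin) resistance is R_A‖R_B = 103.1 Ω.
Fractional drop under load = R_th/(R_th + R_L) = 103.1 / (103.1 + 6050) = 0.01676.
So the output falls by 1.68 %.

1.68 %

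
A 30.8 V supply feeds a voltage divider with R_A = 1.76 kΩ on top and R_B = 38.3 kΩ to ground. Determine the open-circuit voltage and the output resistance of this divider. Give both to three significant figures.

V_th is the open-circuit tap voltage: 30.8 × 38.3/(1.76 + 38.3) = 29.4 V.
With the supply zeroed, R_A and R_B appear in parallel from the tap: R_th = R_A‖R_B = (1.76 × 38.3)/40.06 = 1.68 kΩ.

V_th = 29.4 V, R_th = 1.68 kΩ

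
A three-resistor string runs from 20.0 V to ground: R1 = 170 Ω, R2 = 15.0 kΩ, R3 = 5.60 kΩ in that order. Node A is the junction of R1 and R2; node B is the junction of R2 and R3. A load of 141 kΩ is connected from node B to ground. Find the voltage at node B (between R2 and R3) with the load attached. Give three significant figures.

V ≈ 5.24 V

At node B, R3 is in parallel with the load: R3‖R_L = 5386 Ω.
Below node A the resistance is R2 + (R3‖R_L) = 20390 Ω, so V_A = 20.0 × 20390/20560 = 19.83 V.
Then V_B = V_A × (R3‖R_L)/(R2 + R3‖R_L) = 19.83 × 5386/20390 = 5.24 V.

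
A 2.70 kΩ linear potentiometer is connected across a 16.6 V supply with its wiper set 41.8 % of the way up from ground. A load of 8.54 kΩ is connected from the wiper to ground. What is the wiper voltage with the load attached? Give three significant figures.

The wiper splits the pot into (1−α)R = 1.571 kΩ above and αR = 1.129 kΩ below.
Lower section ‖ load = 0.9969 kΩ.
V_wiper = 16.6 × 0.9969/(1.571 + 0.9969) = 6.44 V.

V ≈ 6.44 V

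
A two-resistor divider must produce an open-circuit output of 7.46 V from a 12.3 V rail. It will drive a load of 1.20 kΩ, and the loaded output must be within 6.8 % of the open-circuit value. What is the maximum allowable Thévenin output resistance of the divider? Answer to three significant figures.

R_th ≤ 87.6 Ω

Loading drop = R_th/(R_th + R_L) ≤ 0.0680, so R_th ≤ R_L · ε/(1−ε) = 1.20 kΩ × 0.0680/0.9320 = 87.6 Ω.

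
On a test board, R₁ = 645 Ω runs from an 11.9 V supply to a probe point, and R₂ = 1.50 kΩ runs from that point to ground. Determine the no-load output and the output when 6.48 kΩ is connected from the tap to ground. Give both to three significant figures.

Unloaded: 8.32 V; loaded: 7.78 V

Open-circuit: V = 11.9 × 1500/(645 + 1500) = 8.32 V.
With the load, R₂ becomes R₂‖R_L = 1218 Ω, so V = 11.9 × 1218/1863 = 7.78 V.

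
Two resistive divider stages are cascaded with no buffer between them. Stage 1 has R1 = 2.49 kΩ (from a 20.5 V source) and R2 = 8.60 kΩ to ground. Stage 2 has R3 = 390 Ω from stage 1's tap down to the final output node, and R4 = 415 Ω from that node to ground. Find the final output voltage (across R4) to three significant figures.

V_out ≈ 2.41 V

Stage 2 presents R3+R4 = 805.0 Ω as a load on stage 1's tap.
Stage 1's lower leg becomes R2‖(R3+R4) = 736.1 Ω, so V_mid = 20.5 × 736.1/3226 = 4.677 V.
Stage 2 is itself unloaded: V_out = V_mid × R4/(R3+R4) = 4.677 × 415/805.0 = 2.41 V.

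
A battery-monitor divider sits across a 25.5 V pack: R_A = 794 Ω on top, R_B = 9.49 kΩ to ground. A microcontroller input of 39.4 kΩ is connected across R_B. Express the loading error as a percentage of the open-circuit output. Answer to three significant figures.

The divider's output (Thévenin) resistance is R_A‖R_B = 732.7 Ω.
Fractional drop under load = R_th/(R_th + R_L) = 732.7 / (732.7 + 39400) = 0.01826.
So the output falls by 1.83 %.

1.83 %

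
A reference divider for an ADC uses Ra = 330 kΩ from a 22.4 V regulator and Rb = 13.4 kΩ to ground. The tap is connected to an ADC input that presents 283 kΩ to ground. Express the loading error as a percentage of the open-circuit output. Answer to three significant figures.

The divider's output (Thévenin) resistance is Ra‖Rb = 12.88 kΩ.
Fractional drop under load = R_th/(R_th + R_L) = 12.88 / (12.88 + 283) = 0.04352.
So the output falls by 4.35 %.

4.35 %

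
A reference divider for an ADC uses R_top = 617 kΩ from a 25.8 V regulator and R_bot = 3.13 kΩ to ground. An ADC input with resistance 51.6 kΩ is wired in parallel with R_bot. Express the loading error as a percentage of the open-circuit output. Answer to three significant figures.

5.69 %

The divider's output (Thévenin) resistance is R_top‖R_bot = 3.114 kΩ.
Fractional drop under load = R_th/(R_th + R_L) = 3.114 / (3.114 + 51.6) = 0.05692.
So the output falls by 5.69 %.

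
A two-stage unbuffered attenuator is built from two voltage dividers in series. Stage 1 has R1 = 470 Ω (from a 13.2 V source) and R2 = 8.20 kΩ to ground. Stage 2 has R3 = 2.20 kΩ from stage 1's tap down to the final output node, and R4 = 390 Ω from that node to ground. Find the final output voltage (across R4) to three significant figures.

Stage 2 presents R3+R4 = 2590 Ω as a load on stage 1's tap.
Stage 1's lower leg becomes R2‖(R3+R4) = 1968 Ω, so V_mid = 13.2 × 1968/2438 = 10.66 V.
Stage 2 is itself unloaded: V_out = V_mid × R4/(R3+R4) = 10.66 × 390/2590 = 1.60 V.

V_out ≈ 1.60 V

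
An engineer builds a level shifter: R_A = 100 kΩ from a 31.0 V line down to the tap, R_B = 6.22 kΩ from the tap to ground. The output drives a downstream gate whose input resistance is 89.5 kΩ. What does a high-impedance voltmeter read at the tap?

V_out ≈ 1.70 V

The load sits in parallel with R_B: R_B‖R_L = (6.22 × 89.5) / (6.22 + 89.5) = 5.816 kΩ.
V_out = 31.0 × 5.816 / (100 + 5.816) = 31.0 × 5.816/105.8 = 1.70 V.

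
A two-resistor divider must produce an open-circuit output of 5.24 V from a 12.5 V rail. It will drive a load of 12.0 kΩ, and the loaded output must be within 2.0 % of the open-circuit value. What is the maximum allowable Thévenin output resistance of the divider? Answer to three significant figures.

Loading drop = R_th/(R_th + R_L) ≤ 0.0200, so R_th ≤ R_L · ε/(1−ε) = 12.0 kΩ × 0.0200/0.9800 = 245 Ω.
(Any R1, R2 with R2/(R1+R2) = 0.419 and R1‖R2 ≤ 245 Ω will meet the spec.)

R_th ≤ 245 Ω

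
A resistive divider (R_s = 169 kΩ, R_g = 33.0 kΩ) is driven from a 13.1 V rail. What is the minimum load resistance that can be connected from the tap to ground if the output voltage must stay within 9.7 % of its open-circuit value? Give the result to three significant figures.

Output resistance R_th = R_s‖R_g = (169 × 33.0)/202.0 = 27.61 kΩ.
The fractional drop is R_th/(R_th + R_L); requiring this ≤ 0.0970 gives R_L ≥ R_th(1/0.0970 − 1) = 27.61 × 9.309 = 257 kΩ.

R_L(min) ≈ 257 kΩ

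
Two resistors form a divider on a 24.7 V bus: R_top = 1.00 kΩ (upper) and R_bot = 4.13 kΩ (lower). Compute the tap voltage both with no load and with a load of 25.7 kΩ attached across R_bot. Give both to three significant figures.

Open-circuit: V = 24.7 × 4.13/(1.00 + 4.13) = 19.9 V.
With the load, R_bot becomes R_bot‖R_L = 3.558 kΩ, so V = 24.7 × 3.558/4.558 = 19.3 V.

Unloaded: 19.9 V; loaded: 19.3 V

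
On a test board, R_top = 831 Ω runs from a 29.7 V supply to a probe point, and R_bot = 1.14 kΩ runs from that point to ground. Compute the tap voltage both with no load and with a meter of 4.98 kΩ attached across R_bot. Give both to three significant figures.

Unloaded: 17.2 V; loaded: 15.7 V

Open-circuit: V = 29.7 × 1140/(831 + 1140) = 17.2 V.
With the load, R_bot becomes R_bot‖R_L = 927.6 Ω, so V = 29.7 × 927.6/1759 = 15.7 V.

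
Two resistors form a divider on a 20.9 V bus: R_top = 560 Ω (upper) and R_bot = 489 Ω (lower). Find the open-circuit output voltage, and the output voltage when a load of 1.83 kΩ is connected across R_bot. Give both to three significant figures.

Open-circuit: V = 20.9 × 489/(560 + 489) = 9.74 V.
With the load, R_bot becomes R_bot‖R_L = 385.9 Ω, so V = 20.9 × 385.9/945.9 = 8.53 V.

Unloaded: 9.74 V; loaded: 8.53 V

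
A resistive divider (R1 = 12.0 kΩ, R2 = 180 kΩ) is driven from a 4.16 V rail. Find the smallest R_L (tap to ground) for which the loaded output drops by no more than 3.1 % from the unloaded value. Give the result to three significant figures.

R_L(min) ≈ 352 kΩ

Output resistance R_th = R1‖R2 = (12.0 × 180)/192.0 = 11.25 kΩ.
The fractional drop is R_th/(R_th + R_L); requiring this ≤ 0.0310 gives R_L ≥ R_th(1/0.0310 − 1) = 11.25 × 31.26 = 352 kΩ.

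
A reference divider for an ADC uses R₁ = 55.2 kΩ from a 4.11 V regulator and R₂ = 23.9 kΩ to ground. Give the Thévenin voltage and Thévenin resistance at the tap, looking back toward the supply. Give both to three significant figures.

V_th is the open-circuit tap voltage: 4.11 × 23.9/(55.2 + 23.9) = 1.24 V.
With the supply zeroed, R₁ and R₂ appear in parallel from the tap: R_th = R₁‖R₂ = (55.2 × 23.9)/79.10 = 16.7 kΩ.

V_th = 1.24 V, R_th = 16.7 kΩ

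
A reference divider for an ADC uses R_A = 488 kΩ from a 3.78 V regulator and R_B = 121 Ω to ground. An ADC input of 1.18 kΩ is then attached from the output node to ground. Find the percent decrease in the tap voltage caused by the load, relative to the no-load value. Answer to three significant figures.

9.30 %

Unloaded V = 3.78 × 121/488100 = 0.00093702 V.
Loaded: R_B‖R_L = 109.7 Ω, giving V = 3.78 × 109.7/488100 = 0.00084989 V.
Drop = (0.00093702 − 0.00084989) / 0.00093702 = 9.30 %.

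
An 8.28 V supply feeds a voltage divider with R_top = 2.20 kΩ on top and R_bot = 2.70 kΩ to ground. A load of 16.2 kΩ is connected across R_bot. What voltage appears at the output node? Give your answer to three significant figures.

The load sits in parallel with R_bot: R_bot‖R_L = (2.70 × 16.2) / (2.70 + 16.2) = 2.314 kΩ.
V_out = 8.28 × 2.314 / (2.20 + 2.314) = 8.28 × 2.314/4.514 = 4.24 V.

V_out ≈ 4.24 V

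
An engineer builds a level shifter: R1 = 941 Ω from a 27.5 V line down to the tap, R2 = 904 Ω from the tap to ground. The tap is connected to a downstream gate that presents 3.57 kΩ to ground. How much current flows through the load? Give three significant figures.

I_L ≈ 3.34 mA

R2‖R_L = 721.3 Ω; V_out = 27.5 × 721.3/1662 = 11.93 V.
I_L = V_out / R_L = 11.93 / 3.57 kΩ = 3.34 mA.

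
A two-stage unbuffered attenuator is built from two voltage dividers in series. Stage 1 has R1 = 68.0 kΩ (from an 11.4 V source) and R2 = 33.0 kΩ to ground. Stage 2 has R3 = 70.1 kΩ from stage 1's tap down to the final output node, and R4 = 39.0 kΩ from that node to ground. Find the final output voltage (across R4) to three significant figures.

V_out ≈ 1.11 V

Stage 2 presents R3+R4 = 109.1 kΩ as a load on stage 1's tap.
Stage 1's lower leg becomes R2‖(R3+R4) = 25.34 kΩ, so V_mid = 11.4 × 25.34/93.34 = 3.095 V.
Stage 2 is itself unloaded: V_out = V_mid × R4/(R3+R4) = 3.095 × 39.0/109.1 = 1.11 V.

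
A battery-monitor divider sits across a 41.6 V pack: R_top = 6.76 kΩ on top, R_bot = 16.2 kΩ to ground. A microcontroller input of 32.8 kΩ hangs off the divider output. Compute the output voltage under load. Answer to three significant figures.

The load sits in parallel with R_bot: R_bot‖R_L = (16.2 × 32.8) / (16.2 + 32.8) = 10.84 kΩ.
V_out = 41.6 × 10.84 / (6.76 + 10.84) = 41.6 × 10.84/17.60 = 25.6 V.

V_out ≈ 25.6 V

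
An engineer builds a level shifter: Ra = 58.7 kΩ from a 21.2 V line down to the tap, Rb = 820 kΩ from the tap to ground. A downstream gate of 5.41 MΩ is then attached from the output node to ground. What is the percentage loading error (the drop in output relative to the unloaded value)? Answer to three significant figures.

1.00 %

The divider's output (Thévenin) resistance is Ra‖Rb = 54.78 kΩ.
Fractional drop under load = R_th/(R_th + R_L) = 54.78 / (54.78 + 5410) = 0.01002.
So the output falls by 1.00 %.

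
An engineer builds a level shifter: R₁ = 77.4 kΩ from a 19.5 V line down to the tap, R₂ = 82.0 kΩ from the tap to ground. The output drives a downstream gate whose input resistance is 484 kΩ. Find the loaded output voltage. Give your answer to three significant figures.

V_out ≈ 9.27 V

The load sits in parallel with R₂: R₂‖R_L = (82.0 × 484) / (82.0 + 484) = 70.12 kΩ.
V_out = 19.5 × 70.12 / (77.4 + 70.12) = 19.5 × 70.12/147.5 = 9.27 V.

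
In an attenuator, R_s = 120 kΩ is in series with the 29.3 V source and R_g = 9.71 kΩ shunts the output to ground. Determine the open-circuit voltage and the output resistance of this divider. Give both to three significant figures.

V_th is the open-circuit tap voltage: 29.3 × 9.71/(120 + 9.71) = 2.19 V.
With the supply zeroed, R_s and R_g appear in parallel from the tap: R_th = R_s‖R_g = (120 × 9.71)/129.7 = 8.98 kΩ.

V_th = 2.19 V, R_th = 8.98 kΩ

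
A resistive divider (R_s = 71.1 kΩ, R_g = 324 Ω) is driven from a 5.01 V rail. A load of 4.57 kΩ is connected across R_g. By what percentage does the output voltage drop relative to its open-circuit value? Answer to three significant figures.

The divider's output (Thévenin) resistance is R_s‖R_g = 322.5 Ω.
Fractional drop under load = R_th/(R_th + R_L) = 322.5 / (322.5 + 4570) = 0.06592.
So the output falls by 6.59 %.

6.59 %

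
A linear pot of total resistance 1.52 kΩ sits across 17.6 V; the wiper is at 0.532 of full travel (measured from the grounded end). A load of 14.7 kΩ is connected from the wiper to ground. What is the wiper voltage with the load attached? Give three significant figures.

V ≈ 9.13 V

The wiper splits the pot into (1−α)R = 711.4 Ω above and αR = 808.6 Ω below.
Lower section ‖ load = 766.5 Ω.
V_wiper = 17.6 × 766.5/(711.4 + 766.5) = 9.13 V.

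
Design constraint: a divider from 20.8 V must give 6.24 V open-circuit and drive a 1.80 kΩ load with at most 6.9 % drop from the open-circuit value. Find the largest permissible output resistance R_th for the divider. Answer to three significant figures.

Loading drop = R_th/(R_th + R_L) ≤ 0.0690, so R_th ≤ R_L · ε/(1−ε) = 1.80 kΩ × 0.0690/0.9310 = 133 Ω.

R_th ≤ 133 Ω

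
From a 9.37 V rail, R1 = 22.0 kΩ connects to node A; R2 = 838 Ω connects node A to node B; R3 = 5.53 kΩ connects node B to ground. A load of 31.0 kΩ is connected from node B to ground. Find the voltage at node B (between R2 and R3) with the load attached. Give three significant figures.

At node B, R3 is in parallel with the load: R3‖R_L = 4693 Ω.
Below node A the resistance is R2 + (R3‖R_L) = 5531 Ω, so V_A = 9.37 × 5531/27530 = 1.882 V.
Then V_B = V_A × (R3‖R_L)/(R2 + R3‖R_L) = 1.882 × 4693/5531 = 1.60 V.

V ≈ 1.60 V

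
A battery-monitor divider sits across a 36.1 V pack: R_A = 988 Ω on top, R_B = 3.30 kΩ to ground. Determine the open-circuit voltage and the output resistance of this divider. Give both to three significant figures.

V_th is the open-circuit tap voltage: 36.1 × 3300/(988 + 3300) = 27.8 V.
With the supply zeroed, R_A and R_B appear in parallel from the tap: R_th = R_A‖R_B = (988 × 3300)/4288 = 760 Ω.

V_th = 27.8 V, R_th = 760 Ω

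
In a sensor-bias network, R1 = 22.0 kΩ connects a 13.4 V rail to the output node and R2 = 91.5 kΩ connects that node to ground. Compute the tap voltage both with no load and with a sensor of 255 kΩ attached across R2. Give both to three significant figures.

Unloaded: 10.8 V; loaded: 10.1 V

Open-circuit: V = 13.4 × 91.5/(22.0 + 91.5) = 10.8 V.
With the load, R2 becomes R2‖R_L = 67.34 kΩ, so V = 13.4 × 67.34/89.34 = 10.1 V.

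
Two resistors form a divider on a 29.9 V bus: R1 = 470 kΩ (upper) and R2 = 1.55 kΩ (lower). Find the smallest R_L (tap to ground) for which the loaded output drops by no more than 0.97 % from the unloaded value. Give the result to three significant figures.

Output resistance R_th = R1‖R2 = (470 × 1.55)/471.6 = 1.545 kΩ.
The fractional drop is R_th/(R_th + R_L); requiring this ≤ 0.00970 gives R_L ≥ R_th(1/0.00970 − 1) = 1.545 × 102.1 = 158 kΩ.

R_L(min) ≈ 158 kΩ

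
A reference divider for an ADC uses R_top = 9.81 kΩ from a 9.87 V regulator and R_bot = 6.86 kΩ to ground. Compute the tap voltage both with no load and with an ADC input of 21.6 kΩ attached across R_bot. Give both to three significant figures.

Open-circuit: V = 9.87 × 6.86/(9.81 + 6.86) = 4.06 V.
With the load, R_bot becomes R_bot‖R_L = 5.206 kΩ, so V = 9.87 × 5.206/15.02 = 3.42 V.

Unloaded: 4.06 V; loaded: 3.42 V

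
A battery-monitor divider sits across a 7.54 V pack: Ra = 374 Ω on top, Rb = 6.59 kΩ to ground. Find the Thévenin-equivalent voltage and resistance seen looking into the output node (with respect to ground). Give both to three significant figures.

V_th = 7.14 V, R_th = 354 Ω

V_th is the open-circuit tap voltage: 7.54 × 6590/(374 + 6590) = 7.14 V.
With the supply zeroed, Ra and Rb appear in parallel from the tap: R_th = Ra‖Rb = (374 × 6590)/6964 = 354 Ω.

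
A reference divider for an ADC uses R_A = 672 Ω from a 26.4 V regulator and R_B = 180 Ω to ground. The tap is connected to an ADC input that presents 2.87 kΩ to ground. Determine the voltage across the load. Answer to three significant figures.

The load sits in parallel with R_B: R_B‖R_L = (180 × 2870) / (180 + 2870) = 169.4 Ω.
V_out = 26.4 × 169.4 / (672 + 169.4) = 26.4 × 169.4/841.4 = 5.31 V.

V_out ≈ 5.31 V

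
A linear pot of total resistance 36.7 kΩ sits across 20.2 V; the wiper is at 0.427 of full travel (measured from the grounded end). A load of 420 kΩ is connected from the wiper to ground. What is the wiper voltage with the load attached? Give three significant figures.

V ≈ 8.44 V

The wiper splits the pot into (1−α)R = 21.03 kΩ above and αR = 15.67 kΩ below.
Lower section ‖ load = 15.11 kΩ.
V_wiper = 20.2 × 15.11/(21.03 + 15.11) = 8.44 V.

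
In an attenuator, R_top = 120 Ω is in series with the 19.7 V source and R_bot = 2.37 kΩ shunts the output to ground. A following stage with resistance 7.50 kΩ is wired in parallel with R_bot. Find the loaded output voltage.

The load sits in parallel with R_bot: R_bot‖R_L = (2370 × 7500) / (2370 + 7500) = 1801 Ω.
V_out = 19.7 × 1801 / (120 + 1801) = 19.7 × 1801/1921 = 18.5 V.

V_out ≈ 18.5 V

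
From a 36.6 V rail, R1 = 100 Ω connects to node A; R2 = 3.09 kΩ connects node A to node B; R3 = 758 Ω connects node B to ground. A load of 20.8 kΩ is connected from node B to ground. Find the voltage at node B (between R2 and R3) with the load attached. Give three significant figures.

At node B, R3 is in parallel with the load: R3‖R_L = 731.3 Ω.
Below node A the resistance is R2 + (R3‖R_L) = 3821 Ω, so V_A = 36.6 × 3821/3921 = 35.67 V.
Then V_B = V_A × (R3‖R_L)/(R2 + R3‖R_L) = 35.67 × 731.3/3821 = 6.83 V.

V ≈ 6.83 V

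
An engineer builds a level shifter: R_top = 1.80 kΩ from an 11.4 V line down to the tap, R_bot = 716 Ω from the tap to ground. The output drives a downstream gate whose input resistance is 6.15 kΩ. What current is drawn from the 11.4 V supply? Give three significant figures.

R_bot‖R_L = 641.3 Ω, so the source sees R_top + R_bot‖R_L = 2441 Ω.
I = 11.4 V / 2441 Ω = 4.67 mA.

I ≈ 4.67 mA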